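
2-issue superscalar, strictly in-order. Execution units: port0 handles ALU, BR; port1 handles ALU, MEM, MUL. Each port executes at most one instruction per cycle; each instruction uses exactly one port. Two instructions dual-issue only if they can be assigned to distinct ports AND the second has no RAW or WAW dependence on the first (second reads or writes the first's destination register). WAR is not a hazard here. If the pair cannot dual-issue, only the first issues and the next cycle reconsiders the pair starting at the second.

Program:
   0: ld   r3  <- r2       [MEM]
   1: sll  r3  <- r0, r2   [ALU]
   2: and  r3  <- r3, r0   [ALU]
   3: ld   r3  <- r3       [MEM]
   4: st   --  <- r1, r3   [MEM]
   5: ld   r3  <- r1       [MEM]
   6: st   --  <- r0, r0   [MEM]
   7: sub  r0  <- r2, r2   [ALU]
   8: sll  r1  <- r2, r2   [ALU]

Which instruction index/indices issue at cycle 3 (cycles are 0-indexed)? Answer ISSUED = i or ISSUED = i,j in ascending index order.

c0: i0 ld  WAW r3
c1: i1 sll  RAW+WAW r3
c2: i2 and  RAW+WAW r3
c3: i3 ld  no-port MEM/MEM
c4: i4 st  no-port MEM/MEM
c5: i5 ld  no-port MEM/MEM
c6: i6/i7 st sub  dual
c7: i8 sll  tail

ISSUED = 3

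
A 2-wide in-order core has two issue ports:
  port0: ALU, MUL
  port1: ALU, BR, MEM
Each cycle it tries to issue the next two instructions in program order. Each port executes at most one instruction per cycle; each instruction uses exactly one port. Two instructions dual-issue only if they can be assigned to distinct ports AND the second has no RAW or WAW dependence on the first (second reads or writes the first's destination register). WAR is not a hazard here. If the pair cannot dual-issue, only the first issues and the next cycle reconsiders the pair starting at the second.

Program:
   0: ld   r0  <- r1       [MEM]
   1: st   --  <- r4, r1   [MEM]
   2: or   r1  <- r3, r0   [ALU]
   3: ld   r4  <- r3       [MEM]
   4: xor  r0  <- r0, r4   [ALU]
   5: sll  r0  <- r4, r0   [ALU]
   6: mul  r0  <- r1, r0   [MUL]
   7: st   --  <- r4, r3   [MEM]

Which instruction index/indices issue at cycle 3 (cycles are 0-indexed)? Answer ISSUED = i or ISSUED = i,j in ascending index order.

ISSUED = 4

t=0 i0:ld ; no-port MEM/MEM
t=1 i1/i2:st or ; 2-wide
t=2 i3:ld ; RAW r4
t=3 i4:xor ; RAW+WAW r0
t=4 i5:sll ; RAW+WAW r0
t=5 i6/i7:mul st ; 2-wide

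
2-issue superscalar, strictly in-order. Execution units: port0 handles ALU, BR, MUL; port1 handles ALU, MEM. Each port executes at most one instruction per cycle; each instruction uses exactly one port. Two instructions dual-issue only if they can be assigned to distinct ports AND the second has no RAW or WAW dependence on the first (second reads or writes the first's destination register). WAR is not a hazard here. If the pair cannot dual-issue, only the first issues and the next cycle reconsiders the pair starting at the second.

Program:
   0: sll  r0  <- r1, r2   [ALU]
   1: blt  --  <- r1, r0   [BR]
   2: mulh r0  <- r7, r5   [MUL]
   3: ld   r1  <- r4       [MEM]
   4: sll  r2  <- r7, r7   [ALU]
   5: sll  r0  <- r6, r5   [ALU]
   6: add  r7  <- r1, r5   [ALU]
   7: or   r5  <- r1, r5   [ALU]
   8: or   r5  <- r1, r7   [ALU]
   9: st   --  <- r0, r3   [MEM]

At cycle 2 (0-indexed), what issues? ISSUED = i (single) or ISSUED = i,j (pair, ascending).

ISSUED = 2,3

#0 head=0: sll i0 RAW r0
#1 head=1: blt i1 no-port BR/MUL
#2 head=2: mulh+ld i2+i3 pair
#3 head=4: sll+sll i4+i5 pair
#4 head=6: add+or i6+i7 pair
#5 head=8: or+st i8+i9 pair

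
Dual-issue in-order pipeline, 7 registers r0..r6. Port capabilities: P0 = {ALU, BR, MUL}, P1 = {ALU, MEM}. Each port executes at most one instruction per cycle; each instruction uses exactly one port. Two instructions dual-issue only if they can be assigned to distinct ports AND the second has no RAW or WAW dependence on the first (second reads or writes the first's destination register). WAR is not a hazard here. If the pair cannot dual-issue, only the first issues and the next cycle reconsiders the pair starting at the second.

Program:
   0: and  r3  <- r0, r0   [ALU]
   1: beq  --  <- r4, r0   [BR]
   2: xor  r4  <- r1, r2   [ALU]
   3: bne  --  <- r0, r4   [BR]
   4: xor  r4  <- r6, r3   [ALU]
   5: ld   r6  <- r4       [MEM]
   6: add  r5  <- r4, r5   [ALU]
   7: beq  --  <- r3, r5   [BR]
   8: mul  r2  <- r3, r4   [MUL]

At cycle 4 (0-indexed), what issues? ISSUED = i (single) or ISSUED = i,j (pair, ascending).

ISSUED = 7

t=0 i0/i1:and.ALU;beq.BR ; 2-wide
t=1 i2:xor.ALU ; RAW r4
t=2 i3/i4:bne.BR;xor.ALU ; 2-wide
t=3 i5/i6:ld.MEM;add.ALU ; 2-wide
t=4 i7:beq.BR ; no-port BR/MUL
t=5 i8:mul.MUL ; tail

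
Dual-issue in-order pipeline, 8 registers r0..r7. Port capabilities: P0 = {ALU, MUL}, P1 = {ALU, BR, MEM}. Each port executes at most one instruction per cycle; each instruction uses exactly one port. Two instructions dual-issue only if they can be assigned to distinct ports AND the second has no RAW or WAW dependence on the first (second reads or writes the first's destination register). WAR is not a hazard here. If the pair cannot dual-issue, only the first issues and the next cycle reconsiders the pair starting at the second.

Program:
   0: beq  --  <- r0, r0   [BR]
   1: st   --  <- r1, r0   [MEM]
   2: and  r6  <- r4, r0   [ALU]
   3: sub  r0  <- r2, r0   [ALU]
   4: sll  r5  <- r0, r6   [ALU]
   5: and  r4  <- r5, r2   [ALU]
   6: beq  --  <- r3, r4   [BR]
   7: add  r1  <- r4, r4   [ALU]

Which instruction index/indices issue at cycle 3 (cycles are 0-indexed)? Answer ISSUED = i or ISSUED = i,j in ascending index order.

ISSUED = 4

  cy0 -> i0 (beq.BR) no-port BR/MEM
  cy1 -> i1,i2 (st.MEM+and.ALU) dual
  cy2 -> i3 (sub.ALU) RAW r0
  cy3 -> i4 (sll.ALU) RAW r5
  cy4 -> i5 (and.ALU) RAW r4
  cy5 -> i6,i7 (beq.BR+add.ALU) dual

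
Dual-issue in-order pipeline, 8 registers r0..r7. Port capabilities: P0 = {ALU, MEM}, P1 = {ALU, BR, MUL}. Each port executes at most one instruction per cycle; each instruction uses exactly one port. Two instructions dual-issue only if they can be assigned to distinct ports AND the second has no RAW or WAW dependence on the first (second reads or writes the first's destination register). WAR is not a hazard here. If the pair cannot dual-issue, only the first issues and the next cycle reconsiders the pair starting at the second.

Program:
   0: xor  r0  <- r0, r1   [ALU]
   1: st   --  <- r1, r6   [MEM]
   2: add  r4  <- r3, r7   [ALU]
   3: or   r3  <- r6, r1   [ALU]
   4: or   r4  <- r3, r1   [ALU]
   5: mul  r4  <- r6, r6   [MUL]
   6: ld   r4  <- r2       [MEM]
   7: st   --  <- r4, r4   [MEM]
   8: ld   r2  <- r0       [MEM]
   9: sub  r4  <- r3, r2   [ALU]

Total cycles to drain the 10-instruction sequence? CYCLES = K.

0. xor/st @i0/i1  | 2-wide
1. add/or @i2/i3  | 2-wide
2. or @i4  | WAW r4
3. mul @i5  | WAW r4
4. ld @i6  | no-port MEM/MEM
5. st @i7  | no-port MEM/MEM
6. ld @i8  | RAW r2
7. sub @i9  | tail

CYCLES = 8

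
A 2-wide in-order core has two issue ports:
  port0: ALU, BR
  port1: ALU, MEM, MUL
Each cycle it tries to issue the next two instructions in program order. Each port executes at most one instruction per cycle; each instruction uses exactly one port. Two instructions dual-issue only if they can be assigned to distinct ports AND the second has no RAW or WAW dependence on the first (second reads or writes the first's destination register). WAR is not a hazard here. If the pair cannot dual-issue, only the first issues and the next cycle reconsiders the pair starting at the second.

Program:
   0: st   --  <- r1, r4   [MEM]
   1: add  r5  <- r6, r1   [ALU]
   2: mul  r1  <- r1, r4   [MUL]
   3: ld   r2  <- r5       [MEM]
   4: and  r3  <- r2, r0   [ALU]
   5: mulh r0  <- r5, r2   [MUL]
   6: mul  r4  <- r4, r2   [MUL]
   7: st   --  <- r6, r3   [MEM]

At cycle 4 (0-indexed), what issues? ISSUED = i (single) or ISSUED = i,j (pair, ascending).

  cy0 -> i0/i1 (st.MEM;add.ALU) pair
  cy1 -> i2 (mul.MUL) no-port MUL/MEM
  cy2 -> i3 (ld.MEM) RAW r2
  cy3 -> i4/i5 (and.ALU;mulh.MUL) pair
  cy4 -> i6 (mul.MUL) no-port MUL/MEM
  cy5 -> i7 (st.MEM) tail

ISSUED = 6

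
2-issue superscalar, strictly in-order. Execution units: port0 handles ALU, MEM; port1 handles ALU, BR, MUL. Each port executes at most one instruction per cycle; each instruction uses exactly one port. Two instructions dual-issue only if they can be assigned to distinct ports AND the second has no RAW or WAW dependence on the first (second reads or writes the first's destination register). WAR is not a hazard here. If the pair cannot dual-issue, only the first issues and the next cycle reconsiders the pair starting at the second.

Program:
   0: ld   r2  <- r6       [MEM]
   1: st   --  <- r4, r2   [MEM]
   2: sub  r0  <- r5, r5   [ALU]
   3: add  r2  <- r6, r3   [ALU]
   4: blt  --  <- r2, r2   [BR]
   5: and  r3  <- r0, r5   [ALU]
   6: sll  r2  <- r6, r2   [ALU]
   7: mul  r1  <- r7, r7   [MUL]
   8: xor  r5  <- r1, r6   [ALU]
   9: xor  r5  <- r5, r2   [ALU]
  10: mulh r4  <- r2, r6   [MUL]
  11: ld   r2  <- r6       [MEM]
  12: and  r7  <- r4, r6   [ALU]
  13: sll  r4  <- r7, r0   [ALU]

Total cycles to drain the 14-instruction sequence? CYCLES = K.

CYCLES = 9

  cy0 -> i0 (ld) no-port MEM/MEM
  cy1 -> i1+i2 (st/sub) dual
  cy2 -> i3 (add) RAW r2
  cy3 -> i4+i5 (blt/and) dual
  cy4 -> i6+i7 (sll/mul) dual
  cy5 -> i8 (xor) RAW+WAW r5
  cy6 -> i9+i10 (xor/mulh) dual
  cy7 -> i11+i12 (ld/and) dual
  cy8 -> i13 (sll) tail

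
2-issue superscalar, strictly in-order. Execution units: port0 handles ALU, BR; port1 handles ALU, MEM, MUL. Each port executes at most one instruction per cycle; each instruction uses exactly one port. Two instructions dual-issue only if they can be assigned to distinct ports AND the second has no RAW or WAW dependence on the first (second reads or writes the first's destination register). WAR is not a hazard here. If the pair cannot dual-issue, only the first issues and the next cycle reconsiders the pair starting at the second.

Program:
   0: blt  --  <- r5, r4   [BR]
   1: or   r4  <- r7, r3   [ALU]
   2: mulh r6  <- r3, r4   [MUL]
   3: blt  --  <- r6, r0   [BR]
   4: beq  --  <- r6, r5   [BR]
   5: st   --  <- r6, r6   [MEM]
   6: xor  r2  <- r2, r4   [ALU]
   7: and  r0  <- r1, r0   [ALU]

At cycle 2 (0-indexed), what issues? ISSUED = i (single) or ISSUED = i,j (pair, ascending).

t=0 i0&i1:blt;or ; pair
t=1 i2:mulh ; RAW r6
t=2 i3:blt ; no-port BR/BR
t=3 i4&i5:beq;st ; pair
t=4 i6&i7:xor;and ; pair

ISSUED = 3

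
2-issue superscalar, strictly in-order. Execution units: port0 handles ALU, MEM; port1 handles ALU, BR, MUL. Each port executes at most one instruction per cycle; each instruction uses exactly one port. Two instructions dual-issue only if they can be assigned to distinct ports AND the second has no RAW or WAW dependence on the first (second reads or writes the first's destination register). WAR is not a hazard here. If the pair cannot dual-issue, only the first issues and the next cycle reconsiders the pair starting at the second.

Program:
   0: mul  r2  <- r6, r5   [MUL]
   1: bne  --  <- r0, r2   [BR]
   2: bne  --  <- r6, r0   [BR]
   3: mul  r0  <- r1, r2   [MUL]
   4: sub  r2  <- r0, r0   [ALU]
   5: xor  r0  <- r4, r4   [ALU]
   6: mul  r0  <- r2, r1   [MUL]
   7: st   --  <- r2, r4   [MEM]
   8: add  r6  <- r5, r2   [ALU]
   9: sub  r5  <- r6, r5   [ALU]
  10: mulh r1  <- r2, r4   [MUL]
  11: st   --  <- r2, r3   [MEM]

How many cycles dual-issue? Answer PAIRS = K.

  cy0 -> i0 (mul) no-port MUL/BR
  cy1 -> i1 (bne) no-port BR/BR
  cy2 -> i2 (bne) no-port BR/MUL
  cy3 -> i3 (mul) RAW r0
  cy4 -> i4&i5 (sub xor) 2-wide
  cy5 -> i6&i7 (mul st) 2-wide
  cy6 -> i8 (add) RAW r6
  cy7 -> i9&i10 (sub mulh) 2-wide
  cy8 -> i11 (st) tail

PAIRS = 3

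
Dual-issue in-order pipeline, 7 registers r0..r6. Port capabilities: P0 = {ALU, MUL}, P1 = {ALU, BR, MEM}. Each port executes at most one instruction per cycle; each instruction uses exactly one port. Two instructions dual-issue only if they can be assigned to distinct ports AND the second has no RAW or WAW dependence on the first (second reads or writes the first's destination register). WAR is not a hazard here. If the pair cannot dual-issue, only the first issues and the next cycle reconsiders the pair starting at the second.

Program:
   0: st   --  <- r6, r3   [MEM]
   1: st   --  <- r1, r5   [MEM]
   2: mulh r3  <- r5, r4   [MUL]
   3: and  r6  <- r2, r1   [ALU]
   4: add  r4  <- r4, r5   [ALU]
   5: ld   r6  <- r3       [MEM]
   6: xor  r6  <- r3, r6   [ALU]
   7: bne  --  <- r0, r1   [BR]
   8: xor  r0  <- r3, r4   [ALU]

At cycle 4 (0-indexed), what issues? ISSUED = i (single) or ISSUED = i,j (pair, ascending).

[0] i0  st  -- no-port MEM/MEM
[1] i1,i2  st/mulh  -- dual
[2] i3,i4  and/add  -- dual
[3] i5  ld  -- RAW+WAW r6
[4] i6,i7  xor/bne  -- dual
[5] i8  xor  -- tail

ISSUED = 6,7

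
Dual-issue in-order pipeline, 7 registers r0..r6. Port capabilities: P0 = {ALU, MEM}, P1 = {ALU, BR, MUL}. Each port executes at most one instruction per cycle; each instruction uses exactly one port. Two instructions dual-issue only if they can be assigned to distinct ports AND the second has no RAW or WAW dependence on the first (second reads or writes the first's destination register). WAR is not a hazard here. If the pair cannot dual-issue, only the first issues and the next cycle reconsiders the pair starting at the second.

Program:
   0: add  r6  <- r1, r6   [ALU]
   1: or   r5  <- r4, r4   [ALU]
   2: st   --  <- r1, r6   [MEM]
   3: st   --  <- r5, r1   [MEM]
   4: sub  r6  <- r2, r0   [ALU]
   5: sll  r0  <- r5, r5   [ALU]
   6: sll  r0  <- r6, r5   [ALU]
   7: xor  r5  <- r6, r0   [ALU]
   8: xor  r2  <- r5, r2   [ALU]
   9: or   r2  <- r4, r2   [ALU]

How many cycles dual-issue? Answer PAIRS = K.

t=0 i0&i1:add.ALU or.ALU ; pair
t=1 i2:st.MEM ; no-port MEM/MEM
t=2 i3&i4:st.MEM sub.ALU ; pair
t=3 i5:sll.ALU ; WAW r0
t=4 i6:sll.ALU ; RAW r0
t=5 i7:xor.ALU ; RAW r5
t=6 i8:xor.ALU ; RAW+WAW r2
t=7 i9:or.ALU ; tail

PAIRS = 2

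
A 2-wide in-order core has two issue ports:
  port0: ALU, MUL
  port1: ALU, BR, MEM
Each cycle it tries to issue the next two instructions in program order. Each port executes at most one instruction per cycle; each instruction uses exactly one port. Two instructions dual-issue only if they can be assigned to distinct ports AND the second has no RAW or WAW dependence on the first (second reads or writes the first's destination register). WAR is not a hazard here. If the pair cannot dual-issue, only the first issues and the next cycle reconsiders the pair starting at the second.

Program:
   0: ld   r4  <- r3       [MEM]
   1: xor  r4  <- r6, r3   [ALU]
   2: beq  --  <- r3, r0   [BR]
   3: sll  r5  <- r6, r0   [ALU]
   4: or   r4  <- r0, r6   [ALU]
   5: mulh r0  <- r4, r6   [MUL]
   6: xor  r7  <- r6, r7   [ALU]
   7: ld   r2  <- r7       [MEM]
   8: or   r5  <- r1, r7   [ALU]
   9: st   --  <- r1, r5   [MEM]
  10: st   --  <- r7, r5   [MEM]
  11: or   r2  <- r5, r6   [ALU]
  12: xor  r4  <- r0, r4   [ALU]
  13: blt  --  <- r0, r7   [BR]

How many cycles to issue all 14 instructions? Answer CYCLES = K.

CYCLES = 8

  cy0 -> i0 (ld) WAW r4
  cy1 -> i1&i2 (xor+beq) pair
  cy2 -> i3&i4 (sll+or) pair
  cy3 -> i5&i6 (mulh+xor) pair
  cy4 -> i7&i8 (ld+or) pair
  cy5 -> i9 (st) no-port MEM/MEM
  cy6 -> i10&i11 (st+or) pair
  cy7 -> i12&i13 (xor+blt) pair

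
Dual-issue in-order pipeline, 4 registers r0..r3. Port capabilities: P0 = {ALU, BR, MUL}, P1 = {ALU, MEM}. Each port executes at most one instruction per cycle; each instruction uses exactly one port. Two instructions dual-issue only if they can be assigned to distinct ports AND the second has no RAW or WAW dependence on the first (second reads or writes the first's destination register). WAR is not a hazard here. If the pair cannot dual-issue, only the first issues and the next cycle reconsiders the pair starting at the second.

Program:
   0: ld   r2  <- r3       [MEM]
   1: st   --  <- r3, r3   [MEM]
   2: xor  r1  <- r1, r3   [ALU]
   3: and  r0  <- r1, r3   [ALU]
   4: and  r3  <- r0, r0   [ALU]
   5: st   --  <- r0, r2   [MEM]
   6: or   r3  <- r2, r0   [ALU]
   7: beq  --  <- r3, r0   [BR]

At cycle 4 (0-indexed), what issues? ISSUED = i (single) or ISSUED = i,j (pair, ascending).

ISSUED = 6

t=0 i0:ld.MEM ; no-port MEM/MEM
t=1 i1+i2:st.MEM/xor.ALU ; dual
t=2 i3:and.ALU ; RAW r0
t=3 i4+i5:and.ALU/st.MEM ; dual
t=4 i6:or.ALU ; RAW r3
t=5 i7:beq.BR ; tail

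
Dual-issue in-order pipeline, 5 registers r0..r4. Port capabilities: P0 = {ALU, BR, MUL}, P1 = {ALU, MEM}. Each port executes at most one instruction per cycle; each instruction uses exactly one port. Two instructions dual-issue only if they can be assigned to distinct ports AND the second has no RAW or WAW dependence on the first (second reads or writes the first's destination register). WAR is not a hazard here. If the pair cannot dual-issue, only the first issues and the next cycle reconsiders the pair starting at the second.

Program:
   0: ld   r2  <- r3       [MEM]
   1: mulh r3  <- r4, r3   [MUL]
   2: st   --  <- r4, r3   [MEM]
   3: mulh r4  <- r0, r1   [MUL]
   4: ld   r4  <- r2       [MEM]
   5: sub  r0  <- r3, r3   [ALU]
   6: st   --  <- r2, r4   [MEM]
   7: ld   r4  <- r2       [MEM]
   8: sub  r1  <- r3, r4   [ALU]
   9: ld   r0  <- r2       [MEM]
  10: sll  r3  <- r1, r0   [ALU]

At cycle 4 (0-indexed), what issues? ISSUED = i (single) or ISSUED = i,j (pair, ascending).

ISSUED = 7

c0: i0&i1 ld mulh  2-wide
c1: i2&i3 st mulh  2-wide
c2: i4&i5 ld sub  2-wide
c3: i6 st  no-port MEM/MEM
c4: i7 ld  RAW r4
c5: i8&i9 sub ld  2-wide
c6: i10 sll  tail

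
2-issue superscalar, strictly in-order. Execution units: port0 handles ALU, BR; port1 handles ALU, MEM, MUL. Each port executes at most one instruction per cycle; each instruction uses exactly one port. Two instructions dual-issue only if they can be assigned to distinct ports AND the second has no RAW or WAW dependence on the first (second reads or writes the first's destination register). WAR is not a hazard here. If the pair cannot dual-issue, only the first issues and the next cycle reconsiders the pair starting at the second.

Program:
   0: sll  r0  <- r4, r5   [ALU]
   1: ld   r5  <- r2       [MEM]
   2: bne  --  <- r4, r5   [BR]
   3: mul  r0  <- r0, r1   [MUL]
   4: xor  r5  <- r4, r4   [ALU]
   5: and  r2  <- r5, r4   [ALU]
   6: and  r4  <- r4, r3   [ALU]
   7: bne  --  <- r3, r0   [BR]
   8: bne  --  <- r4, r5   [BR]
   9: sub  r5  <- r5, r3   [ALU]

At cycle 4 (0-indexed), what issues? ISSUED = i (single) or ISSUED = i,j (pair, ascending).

c0: i0,i1 sll.ALU;ld.MEM  2-wide
c1: i2,i3 bne.BR;mul.MUL  2-wide
c2: i4 xor.ALU  RAW r5
c3: i5,i6 and.ALU;and.ALU  2-wide
c4: i7 bne.BR  no-port BR/BR
c5: i8,i9 bne.BR;sub.ALU  2-wide

ISSUED = 7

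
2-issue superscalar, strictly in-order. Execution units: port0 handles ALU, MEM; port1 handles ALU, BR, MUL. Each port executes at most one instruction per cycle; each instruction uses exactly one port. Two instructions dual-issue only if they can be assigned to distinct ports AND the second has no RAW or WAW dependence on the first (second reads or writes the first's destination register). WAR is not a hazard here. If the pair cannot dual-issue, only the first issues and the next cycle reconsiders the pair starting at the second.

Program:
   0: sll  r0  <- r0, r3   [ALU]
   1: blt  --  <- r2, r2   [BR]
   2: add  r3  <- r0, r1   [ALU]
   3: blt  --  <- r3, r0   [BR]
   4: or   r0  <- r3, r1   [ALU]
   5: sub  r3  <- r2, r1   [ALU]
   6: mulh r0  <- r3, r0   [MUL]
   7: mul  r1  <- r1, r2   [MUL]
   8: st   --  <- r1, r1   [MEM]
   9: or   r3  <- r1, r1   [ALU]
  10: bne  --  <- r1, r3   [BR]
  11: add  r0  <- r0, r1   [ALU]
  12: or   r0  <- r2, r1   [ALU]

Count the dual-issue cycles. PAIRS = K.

PAIRS = 4

[0] i0/i1  sll blt  -- 2-wide
[1] i2  add  -- RAW r3
[2] i3/i4  blt or  -- 2-wide
[3] i5  sub  -- RAW r3
[4] i6  mulh  -- no-port MUL/MUL
[5] i7  mul  -- RAW r1
[6] i8/i9  st or  -- 2-wide
[7] i10/i11  bne add  -- 2-wide
[8] i12  or  -- tail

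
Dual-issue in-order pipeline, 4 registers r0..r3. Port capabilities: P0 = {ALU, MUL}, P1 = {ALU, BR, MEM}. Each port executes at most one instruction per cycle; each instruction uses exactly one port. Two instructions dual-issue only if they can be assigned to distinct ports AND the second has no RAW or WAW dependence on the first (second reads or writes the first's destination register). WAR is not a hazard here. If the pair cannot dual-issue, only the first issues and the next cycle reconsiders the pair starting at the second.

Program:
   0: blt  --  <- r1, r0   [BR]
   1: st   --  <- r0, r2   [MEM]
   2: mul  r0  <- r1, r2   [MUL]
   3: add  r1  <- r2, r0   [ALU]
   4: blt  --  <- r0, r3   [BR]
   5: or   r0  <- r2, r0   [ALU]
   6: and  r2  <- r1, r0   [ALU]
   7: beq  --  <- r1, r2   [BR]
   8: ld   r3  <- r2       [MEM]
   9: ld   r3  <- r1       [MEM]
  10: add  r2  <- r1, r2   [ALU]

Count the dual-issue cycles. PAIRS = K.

#0 head=0: blt.BR i0 no-port BR/MEM
#1 head=1: st.MEM;mul.MUL i1/i2 dual
#2 head=3: add.ALU;blt.BR i3/i4 dual
#3 head=5: or.ALU i5 RAW r0
#4 head=6: and.ALU i6 RAW r2
#5 head=7: beq.BR i7 no-port BR/MEM
#6 head=8: ld.MEM i8 no-port MEM/MEM
#7 head=9: ld.MEM;add.ALU i9/i10 dual

PAIRS = 3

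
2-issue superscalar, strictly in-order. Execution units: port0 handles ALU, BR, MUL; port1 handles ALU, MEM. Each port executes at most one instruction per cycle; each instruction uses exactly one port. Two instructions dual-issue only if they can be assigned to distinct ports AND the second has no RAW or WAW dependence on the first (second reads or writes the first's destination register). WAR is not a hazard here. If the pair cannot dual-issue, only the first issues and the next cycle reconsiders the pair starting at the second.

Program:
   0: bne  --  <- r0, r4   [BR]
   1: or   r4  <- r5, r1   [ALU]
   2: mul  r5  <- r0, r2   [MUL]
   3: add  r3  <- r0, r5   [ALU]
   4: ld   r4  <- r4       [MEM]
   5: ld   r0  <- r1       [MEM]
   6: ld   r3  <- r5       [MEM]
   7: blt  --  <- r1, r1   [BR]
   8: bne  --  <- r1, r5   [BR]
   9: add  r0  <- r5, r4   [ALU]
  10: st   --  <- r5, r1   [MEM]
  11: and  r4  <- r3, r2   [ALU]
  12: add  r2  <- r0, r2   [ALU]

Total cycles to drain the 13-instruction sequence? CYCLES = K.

0. bne.BR or.ALU @i0/i1  | pair
1. mul.MUL @i2  | RAW r5
2. add.ALU ld.MEM @i3/i4  | pair
3. ld.MEM @i5  | no-port MEM/MEM
4. ld.MEM blt.BR @i6/i7  | pair
5. bne.BR add.ALU @i8/i9  | pair
6. st.MEM and.ALU @i10/i11  | pair
7. add.ALU @i12  | tail

CYCLES = 8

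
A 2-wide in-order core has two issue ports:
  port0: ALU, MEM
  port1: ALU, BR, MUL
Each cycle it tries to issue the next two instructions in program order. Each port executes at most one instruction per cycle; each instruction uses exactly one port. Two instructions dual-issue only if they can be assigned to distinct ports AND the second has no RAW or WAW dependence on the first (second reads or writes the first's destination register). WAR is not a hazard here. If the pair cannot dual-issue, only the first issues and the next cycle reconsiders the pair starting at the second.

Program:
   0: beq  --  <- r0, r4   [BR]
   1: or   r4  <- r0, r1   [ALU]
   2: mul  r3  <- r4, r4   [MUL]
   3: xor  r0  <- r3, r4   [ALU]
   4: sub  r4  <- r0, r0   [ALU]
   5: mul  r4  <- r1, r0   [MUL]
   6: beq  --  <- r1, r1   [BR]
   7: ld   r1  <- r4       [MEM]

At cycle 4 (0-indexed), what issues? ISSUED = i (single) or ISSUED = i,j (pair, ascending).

ISSUED = 5

t=0 i0&i1:beq.BR or.ALU ; pair
t=1 i2:mul.MUL ; RAW r3
t=2 i3:xor.ALU ; RAW r0
t=3 i4:sub.ALU ; WAW r4
t=4 i5:mul.MUL ; no-port MUL/BR
t=5 i6&i7:beq.BR ld.MEM ; pair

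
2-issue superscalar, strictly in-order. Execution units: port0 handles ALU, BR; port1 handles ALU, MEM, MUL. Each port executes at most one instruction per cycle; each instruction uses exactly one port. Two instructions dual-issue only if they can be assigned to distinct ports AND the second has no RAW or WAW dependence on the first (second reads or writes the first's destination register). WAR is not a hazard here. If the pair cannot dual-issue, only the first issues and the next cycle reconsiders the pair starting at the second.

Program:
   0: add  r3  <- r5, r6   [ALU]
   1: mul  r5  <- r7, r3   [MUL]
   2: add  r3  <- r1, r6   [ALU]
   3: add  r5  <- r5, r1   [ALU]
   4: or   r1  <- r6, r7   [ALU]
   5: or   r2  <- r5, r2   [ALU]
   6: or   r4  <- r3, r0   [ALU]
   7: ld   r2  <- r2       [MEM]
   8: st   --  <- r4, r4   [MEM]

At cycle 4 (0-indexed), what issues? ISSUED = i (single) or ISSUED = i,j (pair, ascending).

ISSUED = 7

  cy0 -> i0 (add.ALU) RAW r3
  cy1 -> i1&i2 (mul.MUL/add.ALU) 2-wide
  cy2 -> i3&i4 (add.ALU/or.ALU) 2-wide
  cy3 -> i5&i6 (or.ALU/or.ALU) 2-wide
  cy4 -> i7 (ld.MEM) no-port MEM/MEM
  cy5 -> i8 (st.MEM) tail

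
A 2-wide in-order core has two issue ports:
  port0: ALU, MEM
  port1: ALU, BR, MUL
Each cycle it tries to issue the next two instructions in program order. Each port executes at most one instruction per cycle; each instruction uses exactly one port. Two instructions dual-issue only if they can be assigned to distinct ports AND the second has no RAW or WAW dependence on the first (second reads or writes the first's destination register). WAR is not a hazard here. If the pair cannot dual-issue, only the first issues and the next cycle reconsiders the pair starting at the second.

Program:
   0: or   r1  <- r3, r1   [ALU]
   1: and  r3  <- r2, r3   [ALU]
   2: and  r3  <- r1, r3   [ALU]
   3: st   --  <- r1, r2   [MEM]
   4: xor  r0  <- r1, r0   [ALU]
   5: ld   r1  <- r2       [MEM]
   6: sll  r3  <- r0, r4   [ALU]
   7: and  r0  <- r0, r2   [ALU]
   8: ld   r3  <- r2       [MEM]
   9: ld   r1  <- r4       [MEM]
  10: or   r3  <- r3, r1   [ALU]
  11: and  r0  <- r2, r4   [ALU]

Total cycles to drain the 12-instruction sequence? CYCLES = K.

0. or;and @i0&i1  | 2-wide
1. and;st @i2&i3  | 2-wide
2. xor;ld @i4&i5  | 2-wide
3. sll;and @i6&i7  | 2-wide
4. ld @i8  | no-port MEM/MEM
5. ld @i9  | RAW r1
6. or;and @i10&i11  | 2-wide

CYCLES = 7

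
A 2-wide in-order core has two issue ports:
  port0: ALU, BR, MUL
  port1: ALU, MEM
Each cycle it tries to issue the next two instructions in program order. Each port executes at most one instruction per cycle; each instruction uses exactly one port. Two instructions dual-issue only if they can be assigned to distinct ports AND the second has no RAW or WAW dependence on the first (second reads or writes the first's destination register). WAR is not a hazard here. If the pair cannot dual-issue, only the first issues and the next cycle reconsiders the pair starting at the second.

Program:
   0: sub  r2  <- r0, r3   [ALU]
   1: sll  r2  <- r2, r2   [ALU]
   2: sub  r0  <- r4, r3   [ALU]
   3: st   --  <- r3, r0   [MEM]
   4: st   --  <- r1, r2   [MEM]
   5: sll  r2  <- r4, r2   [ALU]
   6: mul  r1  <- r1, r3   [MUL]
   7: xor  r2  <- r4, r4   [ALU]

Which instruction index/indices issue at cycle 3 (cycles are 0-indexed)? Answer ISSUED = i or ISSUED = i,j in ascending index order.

ISSUED = 4,5

  cy0 -> i0 (sub) RAW+WAW r2
  cy1 -> i1,i2 (sll;sub) dual
  cy2 -> i3 (st) no-port MEM/MEM
  cy3 -> i4,i5 (st;sll) dual
  cy4 -> i6,i7 (mul;xor) dual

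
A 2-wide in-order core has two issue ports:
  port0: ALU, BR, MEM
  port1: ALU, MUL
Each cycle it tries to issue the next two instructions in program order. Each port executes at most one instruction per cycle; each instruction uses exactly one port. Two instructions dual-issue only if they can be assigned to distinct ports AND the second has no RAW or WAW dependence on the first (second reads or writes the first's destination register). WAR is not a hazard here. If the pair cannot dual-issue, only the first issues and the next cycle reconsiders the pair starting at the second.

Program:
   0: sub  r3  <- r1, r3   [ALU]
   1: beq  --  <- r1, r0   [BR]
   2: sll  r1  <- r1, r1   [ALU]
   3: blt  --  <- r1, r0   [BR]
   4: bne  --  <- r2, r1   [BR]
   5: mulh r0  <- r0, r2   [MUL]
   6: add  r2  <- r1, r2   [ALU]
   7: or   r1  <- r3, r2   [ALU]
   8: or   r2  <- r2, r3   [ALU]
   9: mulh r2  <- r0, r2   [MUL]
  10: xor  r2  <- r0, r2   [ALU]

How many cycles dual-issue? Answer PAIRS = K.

PAIRS = 3

c0: i0&i1 sub beq  pair
c1: i2 sll  RAW r1
c2: i3 blt  no-port BR/BR
c3: i4&i5 bne mulh  pair
c4: i6 add  RAW r2
c5: i7&i8 or or  pair
c6: i9 mulh  RAW+WAW r2
c7: i10 xor  tail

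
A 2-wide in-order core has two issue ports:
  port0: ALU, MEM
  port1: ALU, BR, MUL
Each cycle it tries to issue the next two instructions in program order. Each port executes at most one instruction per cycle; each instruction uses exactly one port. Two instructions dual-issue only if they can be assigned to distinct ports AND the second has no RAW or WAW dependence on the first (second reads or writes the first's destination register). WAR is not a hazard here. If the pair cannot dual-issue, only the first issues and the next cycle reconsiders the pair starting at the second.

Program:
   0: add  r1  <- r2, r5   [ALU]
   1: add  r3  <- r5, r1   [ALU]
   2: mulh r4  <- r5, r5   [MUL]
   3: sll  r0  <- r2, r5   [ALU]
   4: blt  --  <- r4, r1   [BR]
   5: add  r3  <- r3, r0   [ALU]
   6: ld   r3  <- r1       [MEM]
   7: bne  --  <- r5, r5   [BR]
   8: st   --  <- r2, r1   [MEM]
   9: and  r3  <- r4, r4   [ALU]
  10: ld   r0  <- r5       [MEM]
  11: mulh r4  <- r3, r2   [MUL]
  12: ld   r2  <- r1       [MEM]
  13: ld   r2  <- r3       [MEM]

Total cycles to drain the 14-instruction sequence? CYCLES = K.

t=0 i0:add ; RAW r1
t=1 i1+i2:add/mulh ; pair
t=2 i3+i4:sll/blt ; pair
t=3 i5:add ; WAW r3
t=4 i6+i7:ld/bne ; pair
t=5 i8+i9:st/and ; pair
t=6 i10+i11:ld/mulh ; pair
t=7 i12:ld ; no-port MEM/MEM
t=8 i13:ld ; tail

CYCLES = 9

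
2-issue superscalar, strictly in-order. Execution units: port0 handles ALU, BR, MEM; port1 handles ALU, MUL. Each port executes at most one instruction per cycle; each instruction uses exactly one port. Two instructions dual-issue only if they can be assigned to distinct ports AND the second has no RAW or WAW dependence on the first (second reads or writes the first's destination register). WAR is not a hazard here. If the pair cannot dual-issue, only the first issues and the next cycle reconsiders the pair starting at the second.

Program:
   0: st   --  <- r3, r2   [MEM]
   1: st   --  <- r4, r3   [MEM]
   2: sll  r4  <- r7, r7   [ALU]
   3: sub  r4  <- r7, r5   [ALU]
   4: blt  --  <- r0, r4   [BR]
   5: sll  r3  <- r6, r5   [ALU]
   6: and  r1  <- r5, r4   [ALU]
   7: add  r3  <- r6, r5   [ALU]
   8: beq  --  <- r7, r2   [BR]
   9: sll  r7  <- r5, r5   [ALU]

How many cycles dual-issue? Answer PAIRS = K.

PAIRS = 4

#0 head=0: st i0 no-port MEM/MEM
#1 head=1: st;sll i1&i2 pair
#2 head=3: sub i3 RAW r4
#3 head=4: blt;sll i4&i5 pair
#4 head=6: and;add i6&i7 pair
#5 head=8: beq;sll i8&i9 pair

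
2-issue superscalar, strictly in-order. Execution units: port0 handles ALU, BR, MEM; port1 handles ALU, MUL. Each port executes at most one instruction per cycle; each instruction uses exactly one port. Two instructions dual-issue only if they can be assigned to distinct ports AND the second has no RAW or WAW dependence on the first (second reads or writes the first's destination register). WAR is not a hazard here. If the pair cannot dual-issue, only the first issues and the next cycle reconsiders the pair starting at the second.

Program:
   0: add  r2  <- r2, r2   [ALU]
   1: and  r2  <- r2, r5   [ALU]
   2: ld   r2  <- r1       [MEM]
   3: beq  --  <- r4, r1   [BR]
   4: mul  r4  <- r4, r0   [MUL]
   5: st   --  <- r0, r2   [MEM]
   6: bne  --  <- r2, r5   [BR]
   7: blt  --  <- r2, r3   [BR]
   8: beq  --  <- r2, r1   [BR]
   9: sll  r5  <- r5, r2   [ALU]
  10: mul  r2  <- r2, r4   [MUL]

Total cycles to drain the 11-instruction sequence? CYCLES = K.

0. add.ALU @i0  | RAW+WAW r2
1. and.ALU @i1  | WAW r2
2. ld.MEM @i2  | no-port MEM/BR
3. beq.BR mul.MUL @i3,i4  | 2-wide
4. st.MEM @i5  | no-port MEM/BR
5. bne.BR @i6  | no-port BR/BR
6. blt.BR @i7  | no-port BR/BR
7. beq.BR sll.ALU @i8,i9  | 2-wide
8. mul.MUL @i10  | tail

CYCLES = 9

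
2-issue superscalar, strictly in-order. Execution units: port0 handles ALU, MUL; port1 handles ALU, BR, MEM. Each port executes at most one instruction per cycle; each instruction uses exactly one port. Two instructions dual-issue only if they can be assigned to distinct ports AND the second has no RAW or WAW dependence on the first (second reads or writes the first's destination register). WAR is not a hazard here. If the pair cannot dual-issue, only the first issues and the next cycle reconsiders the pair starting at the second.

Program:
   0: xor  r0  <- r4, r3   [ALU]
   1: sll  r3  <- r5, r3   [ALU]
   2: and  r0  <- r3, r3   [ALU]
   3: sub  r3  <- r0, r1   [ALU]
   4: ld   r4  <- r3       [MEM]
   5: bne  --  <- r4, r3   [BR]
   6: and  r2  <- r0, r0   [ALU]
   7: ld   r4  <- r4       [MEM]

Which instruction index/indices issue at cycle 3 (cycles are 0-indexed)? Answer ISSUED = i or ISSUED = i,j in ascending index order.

ISSUED = 4

#0 head=0: xor.ALU/sll.ALU i0,i1 pair
#1 head=2: and.ALU i2 RAW r0
#2 head=3: sub.ALU i3 RAW r3
#3 head=4: ld.MEM i4 no-port MEM/BR
#4 head=5: bne.BR/and.ALU i5,i6 pair
#5 head=7: ld.MEM i7 tail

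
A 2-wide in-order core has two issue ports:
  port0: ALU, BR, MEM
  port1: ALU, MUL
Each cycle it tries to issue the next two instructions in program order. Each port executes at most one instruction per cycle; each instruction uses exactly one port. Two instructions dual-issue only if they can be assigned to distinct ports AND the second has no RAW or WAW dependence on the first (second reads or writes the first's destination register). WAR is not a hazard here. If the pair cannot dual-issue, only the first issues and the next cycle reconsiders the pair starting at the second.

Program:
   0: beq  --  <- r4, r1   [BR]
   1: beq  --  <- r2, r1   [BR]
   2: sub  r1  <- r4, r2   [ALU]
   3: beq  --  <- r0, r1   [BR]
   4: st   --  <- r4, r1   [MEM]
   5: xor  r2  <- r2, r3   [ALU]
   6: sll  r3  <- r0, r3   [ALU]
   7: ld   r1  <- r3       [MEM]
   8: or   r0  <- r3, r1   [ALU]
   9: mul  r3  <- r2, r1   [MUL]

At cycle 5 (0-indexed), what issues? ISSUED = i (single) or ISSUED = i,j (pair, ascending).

ISSUED = 7

c0: i0 beq  no-port BR/BR
c1: i1,i2 beq sub  pair
c2: i3 beq  no-port BR/MEM
c3: i4,i5 st xor  pair
c4: i6 sll  RAW r3
c5: i7 ld  RAW r1
c6: i8,i9 or mul  pair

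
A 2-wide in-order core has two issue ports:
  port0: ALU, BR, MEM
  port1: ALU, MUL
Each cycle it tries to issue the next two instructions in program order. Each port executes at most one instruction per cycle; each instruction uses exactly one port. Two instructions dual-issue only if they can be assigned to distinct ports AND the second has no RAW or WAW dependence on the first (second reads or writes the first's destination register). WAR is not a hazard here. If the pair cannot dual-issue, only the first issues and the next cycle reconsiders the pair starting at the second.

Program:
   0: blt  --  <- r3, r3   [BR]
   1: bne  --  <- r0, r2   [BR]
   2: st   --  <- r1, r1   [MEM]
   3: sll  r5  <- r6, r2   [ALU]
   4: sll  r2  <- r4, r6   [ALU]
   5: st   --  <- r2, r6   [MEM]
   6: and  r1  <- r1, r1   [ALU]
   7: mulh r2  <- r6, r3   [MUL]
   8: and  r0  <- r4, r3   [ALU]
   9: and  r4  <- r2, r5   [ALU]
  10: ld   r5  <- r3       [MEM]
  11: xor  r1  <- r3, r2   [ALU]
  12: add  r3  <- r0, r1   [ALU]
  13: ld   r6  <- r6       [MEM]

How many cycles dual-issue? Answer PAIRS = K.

PAIRS = 5

[0] i0  blt.BR  -- no-port BR/BR
[1] i1  bne.BR  -- no-port BR/MEM
[2] i2&i3  st.MEM+sll.ALU  -- dual
[3] i4  sll.ALU  -- RAW r2
[4] i5&i6  st.MEM+and.ALU  -- dual
[5] i7&i8  mulh.MUL+and.ALU  -- dual
[6] i9&i10  and.ALU+ld.MEM  -- dual
[7] i11  xor.ALU  -- RAW r1
[8] i12&i13  add.ALU+ld.MEM  -- dual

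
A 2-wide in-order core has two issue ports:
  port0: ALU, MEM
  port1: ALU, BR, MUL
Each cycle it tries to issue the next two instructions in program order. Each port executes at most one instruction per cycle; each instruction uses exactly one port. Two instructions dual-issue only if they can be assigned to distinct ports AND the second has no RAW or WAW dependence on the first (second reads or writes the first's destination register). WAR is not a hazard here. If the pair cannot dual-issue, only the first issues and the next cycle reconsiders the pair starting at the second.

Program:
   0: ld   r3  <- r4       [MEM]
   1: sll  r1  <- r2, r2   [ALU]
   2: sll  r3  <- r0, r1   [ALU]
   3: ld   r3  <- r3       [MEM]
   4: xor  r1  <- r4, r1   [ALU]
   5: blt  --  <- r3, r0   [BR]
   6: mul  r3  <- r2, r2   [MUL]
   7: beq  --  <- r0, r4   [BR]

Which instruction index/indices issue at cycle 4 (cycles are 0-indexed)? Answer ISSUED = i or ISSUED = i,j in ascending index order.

ISSUED = 6

0. ld.MEM+sll.ALU @i0/i1  | 2-wide
1. sll.ALU @i2  | RAW+WAW r3
2. ld.MEM+xor.ALU @i3/i4  | 2-wide
3. blt.BR @i5  | no-port BR/MUL
4. mul.MUL @i6  | no-port MUL/BR
5. beq.BR @i7  | tail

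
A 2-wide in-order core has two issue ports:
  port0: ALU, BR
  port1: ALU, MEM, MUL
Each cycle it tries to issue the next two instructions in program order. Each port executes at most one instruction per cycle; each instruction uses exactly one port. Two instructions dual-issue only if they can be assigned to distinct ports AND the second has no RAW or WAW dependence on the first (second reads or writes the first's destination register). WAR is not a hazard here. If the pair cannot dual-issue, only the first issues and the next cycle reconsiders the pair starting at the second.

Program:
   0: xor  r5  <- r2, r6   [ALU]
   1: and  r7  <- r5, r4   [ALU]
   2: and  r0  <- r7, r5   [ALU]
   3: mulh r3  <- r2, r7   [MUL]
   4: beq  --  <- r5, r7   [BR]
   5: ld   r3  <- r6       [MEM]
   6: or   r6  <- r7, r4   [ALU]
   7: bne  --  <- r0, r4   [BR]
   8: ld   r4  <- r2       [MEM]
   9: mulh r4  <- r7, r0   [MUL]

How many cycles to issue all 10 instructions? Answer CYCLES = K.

CYCLES = 7

c0: i0 xor.ALU  RAW r5
c1: i1 and.ALU  RAW r7
c2: i2+i3 and.ALU mulh.MUL  2-wide
c3: i4+i5 beq.BR ld.MEM  2-wide
c4: i6+i7 or.ALU bne.BR  2-wide
c5: i8 ld.MEM  no-port MEM/MUL
c6: i9 mulh.MUL  tail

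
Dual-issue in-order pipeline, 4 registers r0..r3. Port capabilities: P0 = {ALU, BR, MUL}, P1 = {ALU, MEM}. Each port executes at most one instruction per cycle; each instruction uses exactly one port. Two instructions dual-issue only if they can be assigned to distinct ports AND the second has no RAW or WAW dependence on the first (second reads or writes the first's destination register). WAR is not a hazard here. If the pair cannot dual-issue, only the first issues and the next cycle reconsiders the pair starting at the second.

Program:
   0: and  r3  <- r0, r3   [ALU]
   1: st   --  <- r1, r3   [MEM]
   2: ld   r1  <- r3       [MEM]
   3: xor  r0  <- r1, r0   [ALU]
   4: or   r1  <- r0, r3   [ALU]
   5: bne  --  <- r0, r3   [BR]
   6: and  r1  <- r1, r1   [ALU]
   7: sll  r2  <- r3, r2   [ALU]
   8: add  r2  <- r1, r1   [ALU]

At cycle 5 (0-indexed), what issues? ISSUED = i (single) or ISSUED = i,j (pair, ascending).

ISSUED = 6,7

[0] i0  and.ALU  -- RAW r3
[1] i1  st.MEM  -- no-port MEM/MEM
[2] i2  ld.MEM  -- RAW r1
[3] i3  xor.ALU  -- RAW r0
[4] i4+i5  or.ALU/bne.BR  -- pair
[5] i6+i7  and.ALU/sll.ALU  -- pair
[6] i8  add.ALU  -- tail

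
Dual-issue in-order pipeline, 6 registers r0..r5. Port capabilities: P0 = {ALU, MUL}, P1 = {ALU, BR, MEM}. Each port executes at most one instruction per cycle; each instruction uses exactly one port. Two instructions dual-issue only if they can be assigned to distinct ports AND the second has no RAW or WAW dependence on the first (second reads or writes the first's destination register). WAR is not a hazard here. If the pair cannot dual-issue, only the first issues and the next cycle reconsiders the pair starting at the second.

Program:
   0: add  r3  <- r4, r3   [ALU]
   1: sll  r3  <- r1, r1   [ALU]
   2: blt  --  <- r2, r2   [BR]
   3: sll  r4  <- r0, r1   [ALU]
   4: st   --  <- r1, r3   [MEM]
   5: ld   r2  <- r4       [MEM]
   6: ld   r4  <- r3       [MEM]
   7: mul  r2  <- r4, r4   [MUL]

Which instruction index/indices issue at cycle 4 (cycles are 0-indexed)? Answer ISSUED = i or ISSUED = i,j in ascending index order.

[0] i0  add  -- WAW r3
[1] i1+i2  sll/blt  -- 2-wide
[2] i3+i4  sll/st  -- 2-wide
[3] i5  ld  -- no-port MEM/MEM
[4] i6  ld  -- RAW r4
[5] i7  mul  -- tail

ISSUED = 6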